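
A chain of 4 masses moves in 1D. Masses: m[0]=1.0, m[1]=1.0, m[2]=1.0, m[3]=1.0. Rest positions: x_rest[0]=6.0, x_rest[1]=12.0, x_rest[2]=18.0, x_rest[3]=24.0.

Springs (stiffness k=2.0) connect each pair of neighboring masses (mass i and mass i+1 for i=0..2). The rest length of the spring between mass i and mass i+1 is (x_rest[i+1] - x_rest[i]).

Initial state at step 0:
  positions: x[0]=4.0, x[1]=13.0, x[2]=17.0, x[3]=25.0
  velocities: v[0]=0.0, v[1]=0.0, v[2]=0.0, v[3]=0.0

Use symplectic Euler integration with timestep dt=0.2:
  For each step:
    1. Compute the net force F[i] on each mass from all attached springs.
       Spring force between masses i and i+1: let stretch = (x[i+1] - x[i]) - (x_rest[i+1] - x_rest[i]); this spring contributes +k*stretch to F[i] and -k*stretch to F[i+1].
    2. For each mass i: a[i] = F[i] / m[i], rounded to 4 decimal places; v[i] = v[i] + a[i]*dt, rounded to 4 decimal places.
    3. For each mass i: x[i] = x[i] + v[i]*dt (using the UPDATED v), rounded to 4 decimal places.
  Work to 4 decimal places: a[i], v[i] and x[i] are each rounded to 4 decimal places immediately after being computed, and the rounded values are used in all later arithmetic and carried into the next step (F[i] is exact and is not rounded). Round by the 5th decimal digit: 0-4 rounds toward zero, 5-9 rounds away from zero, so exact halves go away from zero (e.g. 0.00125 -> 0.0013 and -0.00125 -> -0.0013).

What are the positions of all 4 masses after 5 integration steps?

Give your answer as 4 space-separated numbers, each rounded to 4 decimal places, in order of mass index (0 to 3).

Step 0: x=[4.0000 13.0000 17.0000 25.0000] v=[0.0000 0.0000 0.0000 0.0000]
Step 1: x=[4.2400 12.6000 17.3200 24.8400] v=[1.2000 -2.0000 1.6000 -0.8000]
Step 2: x=[4.6688 11.9088 17.8640 24.5584] v=[2.1440 -3.4560 2.7200 -1.4080]
Step 3: x=[5.1968 11.1148 18.4671 24.2212] v=[2.6400 -3.9699 3.0157 -1.6858]
Step 4: x=[5.7182 10.4356 18.9424 23.9037] v=[2.6072 -3.3962 2.3764 -1.5874]
Step 5: x=[6.1370 10.0595 19.1340 23.6693] v=[2.0942 -1.8804 0.9582 -1.1719]

Answer: 6.1370 10.0595 19.1340 23.6693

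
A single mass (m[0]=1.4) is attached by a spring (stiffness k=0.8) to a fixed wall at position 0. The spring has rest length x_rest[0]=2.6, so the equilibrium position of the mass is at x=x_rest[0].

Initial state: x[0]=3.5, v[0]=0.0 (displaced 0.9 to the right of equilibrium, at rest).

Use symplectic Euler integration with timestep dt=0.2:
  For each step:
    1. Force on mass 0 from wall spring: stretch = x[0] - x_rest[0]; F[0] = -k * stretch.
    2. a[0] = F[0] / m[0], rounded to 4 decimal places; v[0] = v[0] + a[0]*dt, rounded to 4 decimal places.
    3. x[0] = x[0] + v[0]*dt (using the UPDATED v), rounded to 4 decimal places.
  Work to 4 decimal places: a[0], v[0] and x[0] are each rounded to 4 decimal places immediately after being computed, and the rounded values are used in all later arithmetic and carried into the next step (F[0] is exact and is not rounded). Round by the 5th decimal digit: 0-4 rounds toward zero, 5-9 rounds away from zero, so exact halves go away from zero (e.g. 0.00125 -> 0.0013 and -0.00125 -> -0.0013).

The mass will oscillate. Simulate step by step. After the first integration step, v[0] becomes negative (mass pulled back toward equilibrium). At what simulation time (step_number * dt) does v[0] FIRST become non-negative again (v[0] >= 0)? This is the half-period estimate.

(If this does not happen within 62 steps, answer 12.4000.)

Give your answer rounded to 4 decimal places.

Answer: 4.2000

Derivation:
Step 0: x=[3.5000] v=[0.0000]
Step 1: x=[3.4794] v=[-0.1029]
Step 2: x=[3.4387] v=[-0.2034]
Step 3: x=[3.3788] v=[-0.2993]
Step 4: x=[3.3011] v=[-0.3883]
Step 5: x=[3.2074] v=[-0.4684]
Step 6: x=[3.0998] v=[-0.5378]
Step 7: x=[2.9808] v=[-0.5949]
Step 8: x=[2.8531] v=[-0.6384]
Step 9: x=[2.7196] v=[-0.6673]
Step 10: x=[2.5834] v=[-0.6810]
Step 11: x=[2.4476] v=[-0.6791]
Step 12: x=[2.3153] v=[-0.6617]
Step 13: x=[2.1895] v=[-0.6292]
Step 14: x=[2.0730] v=[-0.5823]
Step 15: x=[1.9686] v=[-0.5221]
Step 16: x=[1.8786] v=[-0.4499]
Step 17: x=[1.8051] v=[-0.3675]
Step 18: x=[1.7498] v=[-0.2767]
Step 19: x=[1.7139] v=[-0.1795]
Step 20: x=[1.6983] v=[-0.0782]
Step 21: x=[1.7033] v=[0.0249]
First v>=0 after going negative at step 21, time=4.2000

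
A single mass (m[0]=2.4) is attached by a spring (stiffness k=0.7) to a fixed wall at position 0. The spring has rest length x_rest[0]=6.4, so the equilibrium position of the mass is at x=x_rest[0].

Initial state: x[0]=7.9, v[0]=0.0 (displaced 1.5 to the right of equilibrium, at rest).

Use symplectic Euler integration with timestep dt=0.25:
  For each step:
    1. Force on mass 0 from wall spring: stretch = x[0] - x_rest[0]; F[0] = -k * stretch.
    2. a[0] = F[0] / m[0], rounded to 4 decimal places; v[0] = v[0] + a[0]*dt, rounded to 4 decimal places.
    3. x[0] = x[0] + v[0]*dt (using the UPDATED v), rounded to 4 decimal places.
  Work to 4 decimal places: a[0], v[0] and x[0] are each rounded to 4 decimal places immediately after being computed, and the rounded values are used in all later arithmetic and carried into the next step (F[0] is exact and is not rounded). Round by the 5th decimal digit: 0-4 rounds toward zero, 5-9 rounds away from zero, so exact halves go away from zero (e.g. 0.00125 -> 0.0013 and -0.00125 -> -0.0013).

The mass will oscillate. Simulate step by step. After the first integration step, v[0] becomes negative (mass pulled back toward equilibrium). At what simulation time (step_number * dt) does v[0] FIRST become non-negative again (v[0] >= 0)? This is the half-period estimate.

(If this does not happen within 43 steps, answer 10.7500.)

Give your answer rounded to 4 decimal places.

Step 0: x=[7.9000] v=[0.0000]
Step 1: x=[7.8727] v=[-0.1094]
Step 2: x=[7.8185] v=[-0.2168]
Step 3: x=[7.7385] v=[-0.3202]
Step 4: x=[7.6341] v=[-0.4178]
Step 5: x=[7.5072] v=[-0.5078]
Step 6: x=[7.3601] v=[-0.5885]
Step 7: x=[7.1955] v=[-0.6585]
Step 8: x=[7.0164] v=[-0.7165]
Step 9: x=[6.8260] v=[-0.7615]
Step 10: x=[6.6279] v=[-0.7926]
Step 11: x=[6.4256] v=[-0.8092]
Step 12: x=[6.2228] v=[-0.8111]
Step 13: x=[6.0233] v=[-0.7982]
Step 14: x=[5.8306] v=[-0.7707]
Step 15: x=[5.6483] v=[-0.7292]
Step 16: x=[5.4797] v=[-0.6744]
Step 17: x=[5.3279] v=[-0.6073]
Step 18: x=[5.1956] v=[-0.5291]
Step 19: x=[5.0853] v=[-0.4413]
Step 20: x=[4.9990] v=[-0.3454]
Step 21: x=[4.9382] v=[-0.2433]
Step 22: x=[4.9040] v=[-0.1367]
Step 23: x=[4.8971] v=[-0.0276]
Step 24: x=[4.9176] v=[0.0820]
First v>=0 after going negative at step 24, time=6.0000

Answer: 6.0000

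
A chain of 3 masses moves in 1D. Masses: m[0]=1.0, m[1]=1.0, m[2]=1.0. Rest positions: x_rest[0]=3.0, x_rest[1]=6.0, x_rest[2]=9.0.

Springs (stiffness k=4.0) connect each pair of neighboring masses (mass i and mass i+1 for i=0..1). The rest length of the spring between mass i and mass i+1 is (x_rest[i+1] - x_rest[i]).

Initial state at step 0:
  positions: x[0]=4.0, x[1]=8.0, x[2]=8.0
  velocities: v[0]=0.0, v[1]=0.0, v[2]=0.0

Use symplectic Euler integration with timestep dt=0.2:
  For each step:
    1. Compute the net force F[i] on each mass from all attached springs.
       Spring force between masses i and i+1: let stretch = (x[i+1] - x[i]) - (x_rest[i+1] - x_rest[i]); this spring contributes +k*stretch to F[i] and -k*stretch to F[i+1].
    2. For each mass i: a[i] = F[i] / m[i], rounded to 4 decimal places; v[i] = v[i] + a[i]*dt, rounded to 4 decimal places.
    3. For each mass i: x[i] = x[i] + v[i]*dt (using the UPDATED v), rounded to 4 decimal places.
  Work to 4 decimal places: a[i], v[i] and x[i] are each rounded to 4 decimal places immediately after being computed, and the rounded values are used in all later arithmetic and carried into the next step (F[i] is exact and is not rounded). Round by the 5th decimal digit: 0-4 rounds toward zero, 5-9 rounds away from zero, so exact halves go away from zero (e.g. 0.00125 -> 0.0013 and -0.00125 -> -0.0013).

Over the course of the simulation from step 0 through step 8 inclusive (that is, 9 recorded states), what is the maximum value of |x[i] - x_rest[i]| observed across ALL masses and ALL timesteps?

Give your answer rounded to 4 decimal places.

Answer: 2.0366

Derivation:
Step 0: x=[4.0000 8.0000 8.0000] v=[0.0000 0.0000 0.0000]
Step 1: x=[4.1600 7.3600 8.4800] v=[0.8000 -3.2000 2.4000]
Step 2: x=[4.3520 6.3872 9.2608] v=[0.9600 -4.8640 3.9040]
Step 3: x=[4.3896 5.5485 10.0618] v=[0.1882 -4.1933 4.0051]
Step 4: x=[4.1327 5.2465 10.6207] v=[-1.2847 -1.5098 2.7945]
Step 5: x=[3.5740 5.6262 10.7997] v=[-2.7937 1.8985 0.8951]
Step 6: x=[2.8636 6.5053 10.6310] v=[-3.5519 4.3955 -0.8437]
Step 7: x=[2.2559 7.4618 10.2821] v=[-3.0385 4.7827 -1.7443]
Step 8: x=[2.0011 8.0366 9.9620] v=[-1.2738 2.8742 -1.6005]
Max displacement = 2.0366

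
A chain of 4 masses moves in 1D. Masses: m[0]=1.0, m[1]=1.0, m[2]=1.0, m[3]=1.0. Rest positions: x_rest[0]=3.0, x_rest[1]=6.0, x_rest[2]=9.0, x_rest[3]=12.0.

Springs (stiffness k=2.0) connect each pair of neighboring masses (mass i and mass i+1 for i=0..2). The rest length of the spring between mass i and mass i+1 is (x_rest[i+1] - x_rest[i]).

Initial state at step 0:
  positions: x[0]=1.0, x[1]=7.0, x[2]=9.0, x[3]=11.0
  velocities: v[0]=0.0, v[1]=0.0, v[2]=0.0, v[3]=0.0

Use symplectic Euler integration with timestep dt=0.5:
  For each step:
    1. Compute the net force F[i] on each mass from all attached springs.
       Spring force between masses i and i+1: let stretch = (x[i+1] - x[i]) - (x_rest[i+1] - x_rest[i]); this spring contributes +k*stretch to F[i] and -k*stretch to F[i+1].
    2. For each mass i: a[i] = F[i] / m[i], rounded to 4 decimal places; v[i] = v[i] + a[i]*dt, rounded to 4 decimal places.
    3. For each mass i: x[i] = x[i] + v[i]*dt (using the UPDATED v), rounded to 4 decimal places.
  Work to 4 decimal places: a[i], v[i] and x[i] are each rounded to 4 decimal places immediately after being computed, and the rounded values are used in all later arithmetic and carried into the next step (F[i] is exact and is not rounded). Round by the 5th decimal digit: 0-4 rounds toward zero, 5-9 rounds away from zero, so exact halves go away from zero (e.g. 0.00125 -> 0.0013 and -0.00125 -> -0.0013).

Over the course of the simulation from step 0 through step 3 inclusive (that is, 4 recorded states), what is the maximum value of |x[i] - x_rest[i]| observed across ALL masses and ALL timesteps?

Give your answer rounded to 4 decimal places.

Step 0: x=[1.0000 7.0000 9.0000 11.0000] v=[0.0000 0.0000 0.0000 0.0000]
Step 1: x=[2.5000 5.0000 9.0000 11.5000] v=[3.0000 -4.0000 0.0000 1.0000]
Step 2: x=[3.7500 3.7500 8.2500 12.2500] v=[2.5000 -2.5000 -1.5000 1.5000]
Step 3: x=[3.5000 4.7500 7.2500 12.5000] v=[-0.5000 2.0000 -2.0000 0.5000]
Max displacement = 2.2500

Answer: 2.2500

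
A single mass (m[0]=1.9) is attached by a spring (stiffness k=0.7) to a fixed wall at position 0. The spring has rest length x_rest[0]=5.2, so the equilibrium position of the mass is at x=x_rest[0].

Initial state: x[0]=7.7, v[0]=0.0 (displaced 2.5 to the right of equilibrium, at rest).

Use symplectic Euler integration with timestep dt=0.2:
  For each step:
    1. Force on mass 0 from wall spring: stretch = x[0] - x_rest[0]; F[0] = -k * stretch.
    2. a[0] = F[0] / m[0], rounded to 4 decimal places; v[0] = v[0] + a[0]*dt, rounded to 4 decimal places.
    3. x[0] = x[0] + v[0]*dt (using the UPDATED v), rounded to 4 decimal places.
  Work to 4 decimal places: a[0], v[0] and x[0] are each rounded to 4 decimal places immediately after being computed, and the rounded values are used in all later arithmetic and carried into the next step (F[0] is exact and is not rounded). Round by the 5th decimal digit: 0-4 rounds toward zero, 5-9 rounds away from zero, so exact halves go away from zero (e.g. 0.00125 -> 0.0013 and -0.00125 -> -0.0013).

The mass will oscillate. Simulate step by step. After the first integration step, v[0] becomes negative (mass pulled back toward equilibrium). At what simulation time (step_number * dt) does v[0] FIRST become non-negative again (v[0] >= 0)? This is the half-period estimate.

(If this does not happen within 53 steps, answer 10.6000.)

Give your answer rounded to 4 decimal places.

Step 0: x=[7.7000] v=[0.0000]
Step 1: x=[7.6632] v=[-0.1842]
Step 2: x=[7.5901] v=[-0.3657]
Step 3: x=[7.4817] v=[-0.5418]
Step 4: x=[7.3397] v=[-0.7099]
Step 5: x=[7.1662] v=[-0.8676]
Step 6: x=[6.9637] v=[-1.0125]
Step 7: x=[6.7352] v=[-1.1425]
Step 8: x=[6.4841] v=[-1.2556]
Step 9: x=[6.2141] v=[-1.3502]
Step 10: x=[5.9291] v=[-1.4249]
Step 11: x=[5.6334] v=[-1.4786]
Step 12: x=[5.3313] v=[-1.5105]
Step 13: x=[5.0273] v=[-1.5202]
Step 14: x=[4.7258] v=[-1.5075]
Step 15: x=[4.4313] v=[-1.4726]
Step 16: x=[4.1481] v=[-1.4160]
Step 17: x=[3.8804] v=[-1.3385]
Step 18: x=[3.6321] v=[-1.2413]
Step 19: x=[3.4069] v=[-1.1258]
Step 20: x=[3.2082] v=[-0.9937]
Step 21: x=[3.0388] v=[-0.8469]
Step 22: x=[2.9013] v=[-0.6877]
Step 23: x=[2.7976] v=[-0.5183]
Step 24: x=[2.7293] v=[-0.3413]
Step 25: x=[2.6975] v=[-0.1592]
Step 26: x=[2.7025] v=[0.0252]
First v>=0 after going negative at step 26, time=5.2000

Answer: 5.2000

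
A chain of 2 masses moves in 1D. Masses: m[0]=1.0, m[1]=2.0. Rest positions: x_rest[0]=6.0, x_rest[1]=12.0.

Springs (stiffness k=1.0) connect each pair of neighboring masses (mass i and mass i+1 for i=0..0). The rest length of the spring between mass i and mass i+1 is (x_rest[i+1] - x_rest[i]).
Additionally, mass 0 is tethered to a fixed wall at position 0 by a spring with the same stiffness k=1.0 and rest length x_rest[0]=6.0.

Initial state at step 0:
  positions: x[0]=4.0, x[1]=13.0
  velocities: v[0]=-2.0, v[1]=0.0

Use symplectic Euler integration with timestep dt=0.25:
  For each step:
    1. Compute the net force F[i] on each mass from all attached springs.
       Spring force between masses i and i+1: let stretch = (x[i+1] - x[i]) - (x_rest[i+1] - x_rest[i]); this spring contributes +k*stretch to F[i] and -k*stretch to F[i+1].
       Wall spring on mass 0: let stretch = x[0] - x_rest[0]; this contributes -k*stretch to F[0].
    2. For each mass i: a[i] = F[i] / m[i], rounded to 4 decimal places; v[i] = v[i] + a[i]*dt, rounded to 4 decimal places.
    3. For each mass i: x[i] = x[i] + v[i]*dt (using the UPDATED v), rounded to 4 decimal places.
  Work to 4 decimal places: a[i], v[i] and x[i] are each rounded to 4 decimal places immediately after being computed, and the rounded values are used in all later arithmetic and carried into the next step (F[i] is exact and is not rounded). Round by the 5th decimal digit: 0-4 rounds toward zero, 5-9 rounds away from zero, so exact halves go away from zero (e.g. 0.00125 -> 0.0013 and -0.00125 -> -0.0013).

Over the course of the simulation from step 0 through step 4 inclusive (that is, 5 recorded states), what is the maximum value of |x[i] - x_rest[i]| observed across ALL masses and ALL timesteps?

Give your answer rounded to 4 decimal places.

Answer: 2.1875

Derivation:
Step 0: x=[4.0000 13.0000] v=[-2.0000 0.0000]
Step 1: x=[3.8125 12.9063] v=[-0.7500 -0.3750]
Step 2: x=[3.9551 12.7159] v=[0.5703 -0.7617]
Step 3: x=[4.3980 12.4392] v=[1.7717 -1.1068]
Step 4: x=[5.0686 12.0987] v=[2.6825 -1.3620]
Max displacement = 2.1875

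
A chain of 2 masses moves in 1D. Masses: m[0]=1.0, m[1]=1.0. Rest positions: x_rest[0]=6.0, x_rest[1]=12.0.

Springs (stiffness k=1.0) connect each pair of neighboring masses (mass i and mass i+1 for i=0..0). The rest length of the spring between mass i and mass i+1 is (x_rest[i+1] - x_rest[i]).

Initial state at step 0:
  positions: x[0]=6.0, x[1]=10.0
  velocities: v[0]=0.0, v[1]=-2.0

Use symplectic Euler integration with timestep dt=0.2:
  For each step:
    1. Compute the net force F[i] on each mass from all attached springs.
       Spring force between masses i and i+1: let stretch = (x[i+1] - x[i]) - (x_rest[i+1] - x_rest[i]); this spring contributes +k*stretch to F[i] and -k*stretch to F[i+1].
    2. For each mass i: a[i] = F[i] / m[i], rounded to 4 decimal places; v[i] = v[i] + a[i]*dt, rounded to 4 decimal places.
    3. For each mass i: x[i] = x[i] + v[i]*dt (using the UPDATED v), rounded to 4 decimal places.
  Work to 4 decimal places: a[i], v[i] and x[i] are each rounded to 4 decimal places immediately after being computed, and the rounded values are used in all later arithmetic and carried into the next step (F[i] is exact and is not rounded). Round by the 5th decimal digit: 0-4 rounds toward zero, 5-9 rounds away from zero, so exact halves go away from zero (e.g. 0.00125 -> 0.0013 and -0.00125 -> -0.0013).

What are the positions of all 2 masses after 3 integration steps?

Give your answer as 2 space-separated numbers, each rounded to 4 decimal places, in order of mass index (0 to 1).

Step 0: x=[6.0000 10.0000] v=[0.0000 -2.0000]
Step 1: x=[5.9200 9.6800] v=[-0.4000 -1.6000]
Step 2: x=[5.7504 9.4496] v=[-0.8480 -1.1520]
Step 3: x=[5.4888 9.3112] v=[-1.3082 -0.6918]

Answer: 5.4888 9.3112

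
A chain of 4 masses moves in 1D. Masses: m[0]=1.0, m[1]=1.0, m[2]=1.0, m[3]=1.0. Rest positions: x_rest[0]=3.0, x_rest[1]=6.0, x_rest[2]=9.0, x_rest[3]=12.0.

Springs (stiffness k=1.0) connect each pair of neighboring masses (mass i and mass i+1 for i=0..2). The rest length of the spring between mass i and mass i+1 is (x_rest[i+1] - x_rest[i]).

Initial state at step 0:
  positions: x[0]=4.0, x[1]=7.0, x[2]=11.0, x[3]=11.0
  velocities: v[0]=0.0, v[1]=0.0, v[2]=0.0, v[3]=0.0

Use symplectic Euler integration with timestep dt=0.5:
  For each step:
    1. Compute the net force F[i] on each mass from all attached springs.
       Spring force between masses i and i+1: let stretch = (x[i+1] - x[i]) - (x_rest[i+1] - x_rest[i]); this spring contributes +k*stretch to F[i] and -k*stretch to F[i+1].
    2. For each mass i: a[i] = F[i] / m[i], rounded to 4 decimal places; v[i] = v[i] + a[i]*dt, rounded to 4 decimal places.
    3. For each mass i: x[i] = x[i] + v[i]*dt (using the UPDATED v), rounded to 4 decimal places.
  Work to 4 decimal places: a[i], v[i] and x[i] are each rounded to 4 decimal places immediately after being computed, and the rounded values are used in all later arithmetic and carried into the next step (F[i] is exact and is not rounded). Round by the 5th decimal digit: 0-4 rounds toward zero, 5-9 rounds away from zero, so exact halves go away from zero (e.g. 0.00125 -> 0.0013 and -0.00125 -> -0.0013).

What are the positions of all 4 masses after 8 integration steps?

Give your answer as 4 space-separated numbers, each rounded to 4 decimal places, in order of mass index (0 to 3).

Answer: 2.1617 7.5287 10.5597 12.7505

Derivation:
Step 0: x=[4.0000 7.0000 11.0000 11.0000] v=[0.0000 0.0000 0.0000 0.0000]
Step 1: x=[4.0000 7.2500 10.0000 11.7500] v=[0.0000 0.5000 -2.0000 1.5000]
Step 2: x=[4.0625 7.3750 8.7500 12.8125] v=[0.1250 0.2500 -2.5000 2.1250]
Step 3: x=[4.2032 7.0156 8.1719 13.6094] v=[0.2813 -0.7188 -1.1563 1.5938]
Step 4: x=[4.2970 6.2422 8.6641 13.7970] v=[0.1875 -1.5469 0.9843 0.3751]
Step 5: x=[4.1271 5.5879 9.8340 13.4513] v=[-0.3399 -1.3086 2.3398 -0.6914]
Step 6: x=[3.5724 5.6300 10.8467 12.9513] v=[-1.1095 0.0841 2.0254 -1.0001]
Step 7: x=[2.7821 6.4619 11.0814 12.6751] v=[-1.5807 1.6637 0.4694 -0.5524]
Step 8: x=[2.1617 7.5287 10.5597 12.7505] v=[-1.2408 2.1336 -1.0435 0.1508]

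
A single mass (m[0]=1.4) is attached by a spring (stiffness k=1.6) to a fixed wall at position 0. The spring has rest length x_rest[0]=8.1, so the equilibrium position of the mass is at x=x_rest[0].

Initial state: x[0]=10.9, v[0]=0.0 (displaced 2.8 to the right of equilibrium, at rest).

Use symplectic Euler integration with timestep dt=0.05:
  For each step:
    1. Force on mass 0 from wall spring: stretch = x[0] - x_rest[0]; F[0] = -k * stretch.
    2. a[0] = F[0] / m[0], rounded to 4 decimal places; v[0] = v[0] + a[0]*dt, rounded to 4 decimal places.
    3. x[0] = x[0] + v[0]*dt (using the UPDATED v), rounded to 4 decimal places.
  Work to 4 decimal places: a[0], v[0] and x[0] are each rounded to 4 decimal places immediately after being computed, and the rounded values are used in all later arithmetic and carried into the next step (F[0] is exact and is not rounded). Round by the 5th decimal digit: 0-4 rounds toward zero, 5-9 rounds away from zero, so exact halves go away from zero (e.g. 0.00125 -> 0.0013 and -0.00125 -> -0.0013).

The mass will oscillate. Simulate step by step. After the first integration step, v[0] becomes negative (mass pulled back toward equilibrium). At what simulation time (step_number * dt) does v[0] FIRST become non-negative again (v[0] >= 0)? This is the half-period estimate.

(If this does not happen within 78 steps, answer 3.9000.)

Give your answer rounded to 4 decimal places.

Step 0: x=[10.9000] v=[0.0000]
Step 1: x=[10.8920] v=[-0.1600]
Step 2: x=[10.8760] v=[-0.3195]
Step 3: x=[10.8521] v=[-0.4781]
Step 4: x=[10.8203] v=[-0.6354]
Step 5: x=[10.7808] v=[-0.7908]
Step 6: x=[10.7336] v=[-0.9440]
Step 7: x=[10.6789] v=[-1.0945]
Step 8: x=[10.6168] v=[-1.2419]
Step 9: x=[10.5475] v=[-1.3857]
Step 10: x=[10.4712] v=[-1.5256]
Step 11: x=[10.3881] v=[-1.6611]
Step 12: x=[10.2985] v=[-1.7919]
Step 13: x=[10.2026] v=[-1.9175]
Step 14: x=[10.1007] v=[-2.0377]
Step 15: x=[9.9931] v=[-2.1520]
Step 16: x=[9.8801] v=[-2.2602]
Step 17: x=[9.7620] v=[-2.3619]
Step 18: x=[9.6392] v=[-2.4569]
Step 19: x=[9.5120] v=[-2.5449]
Step 20: x=[9.3807] v=[-2.6256]
Step 21: x=[9.2458] v=[-2.6988]
Step 22: x=[9.1076] v=[-2.7643]
Step 23: x=[8.9665] v=[-2.8219]
Step 24: x=[8.8229] v=[-2.8714]
Step 25: x=[8.6773] v=[-2.9127]
Step 26: x=[8.5300] v=[-2.9457]
Step 27: x=[8.3815] v=[-2.9703]
Step 28: x=[8.2322] v=[-2.9864]
Step 29: x=[8.0825] v=[-2.9940]
Step 30: x=[7.9329] v=[-2.9930]
Step 31: x=[7.7837] v=[-2.9835]
Step 32: x=[7.6354] v=[-2.9654]
Step 33: x=[7.4885] v=[-2.9389]
Step 34: x=[7.3433] v=[-2.9040]
Step 35: x=[7.2003] v=[-2.8608]
Step 36: x=[7.0598] v=[-2.8094]
Step 37: x=[6.9223] v=[-2.7500]
Step 38: x=[6.7882] v=[-2.6827]
Step 39: x=[6.6578] v=[-2.6077]
Step 40: x=[6.5315] v=[-2.5253]
Step 41: x=[6.4097] v=[-2.4357]
Step 42: x=[6.2927] v=[-2.3391]
Step 43: x=[6.1809] v=[-2.2358]
Step 44: x=[6.0746] v=[-2.1261]
Step 45: x=[5.9741] v=[-2.0104]
Step 46: x=[5.8797] v=[-1.8889]
Step 47: x=[5.7916] v=[-1.7620]
Step 48: x=[5.7101] v=[-1.6301]
Step 49: x=[5.6354] v=[-1.4935]
Step 50: x=[5.5678] v=[-1.3527]
Step 51: x=[5.5074] v=[-1.2080]
Step 52: x=[5.4544] v=[-1.0599]
Step 53: x=[5.4090] v=[-0.9087]
Step 54: x=[5.3713] v=[-0.7549]
Step 55: x=[5.3414] v=[-0.5990]
Step 56: x=[5.3193] v=[-0.4414]
Step 57: x=[5.3052] v=[-0.2825]
Step 58: x=[5.2991] v=[-0.1228]
Step 59: x=[5.3010] v=[0.0373]
First v>=0 after going negative at step 59, time=2.9500

Answer: 2.9500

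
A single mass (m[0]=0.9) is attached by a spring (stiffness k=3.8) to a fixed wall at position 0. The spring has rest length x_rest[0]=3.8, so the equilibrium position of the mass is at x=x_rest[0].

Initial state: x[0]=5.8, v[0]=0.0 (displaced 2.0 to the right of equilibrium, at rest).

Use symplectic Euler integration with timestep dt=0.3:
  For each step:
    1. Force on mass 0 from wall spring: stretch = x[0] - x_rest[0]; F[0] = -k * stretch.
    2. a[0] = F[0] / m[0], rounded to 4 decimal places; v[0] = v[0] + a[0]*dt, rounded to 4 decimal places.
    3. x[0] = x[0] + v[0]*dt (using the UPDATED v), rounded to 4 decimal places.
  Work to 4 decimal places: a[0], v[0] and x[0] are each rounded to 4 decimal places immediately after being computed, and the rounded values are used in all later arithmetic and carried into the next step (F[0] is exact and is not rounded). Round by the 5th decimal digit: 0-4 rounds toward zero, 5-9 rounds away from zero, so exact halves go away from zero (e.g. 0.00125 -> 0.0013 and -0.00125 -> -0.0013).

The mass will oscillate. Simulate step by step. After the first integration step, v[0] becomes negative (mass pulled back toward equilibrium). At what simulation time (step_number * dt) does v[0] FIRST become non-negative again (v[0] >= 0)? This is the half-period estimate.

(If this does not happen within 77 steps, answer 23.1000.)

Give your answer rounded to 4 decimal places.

Step 0: x=[5.8000] v=[0.0000]
Step 1: x=[5.0400] v=[-2.5333]
Step 2: x=[3.8088] v=[-4.1040]
Step 3: x=[2.5742] v=[-4.1152]
Step 4: x=[1.8055] v=[-2.5625]
Step 5: x=[1.7947] v=[-0.0361]
Step 6: x=[2.5459] v=[2.5039]
First v>=0 after going negative at step 6, time=1.8000

Answer: 1.8000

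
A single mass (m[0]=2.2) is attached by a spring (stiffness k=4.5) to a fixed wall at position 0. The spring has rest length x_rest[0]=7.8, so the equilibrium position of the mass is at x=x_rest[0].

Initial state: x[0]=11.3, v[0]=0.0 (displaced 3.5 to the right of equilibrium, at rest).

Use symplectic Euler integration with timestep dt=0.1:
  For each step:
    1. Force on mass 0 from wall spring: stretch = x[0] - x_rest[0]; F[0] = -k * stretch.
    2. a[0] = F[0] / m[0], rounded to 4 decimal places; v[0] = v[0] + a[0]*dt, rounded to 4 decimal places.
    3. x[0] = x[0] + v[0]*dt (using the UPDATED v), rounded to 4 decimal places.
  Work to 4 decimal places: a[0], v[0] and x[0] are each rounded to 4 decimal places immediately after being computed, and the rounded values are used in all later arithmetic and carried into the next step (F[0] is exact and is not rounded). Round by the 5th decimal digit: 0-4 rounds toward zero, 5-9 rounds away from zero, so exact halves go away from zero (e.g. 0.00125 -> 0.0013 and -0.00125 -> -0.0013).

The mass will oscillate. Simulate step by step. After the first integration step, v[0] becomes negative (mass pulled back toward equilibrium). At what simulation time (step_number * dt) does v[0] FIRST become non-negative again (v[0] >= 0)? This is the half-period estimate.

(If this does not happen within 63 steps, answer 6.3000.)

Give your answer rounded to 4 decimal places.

Step 0: x=[11.3000] v=[0.0000]
Step 1: x=[11.2284] v=[-0.7159]
Step 2: x=[11.0867] v=[-1.4172]
Step 3: x=[10.8778] v=[-2.0895]
Step 4: x=[10.6059] v=[-2.7191]
Step 5: x=[10.2766] v=[-3.2930]
Step 6: x=[9.8966] v=[-3.7996]
Step 7: x=[9.4738] v=[-4.2285]
Step 8: x=[9.0167] v=[-4.5709]
Step 9: x=[8.5347] v=[-4.8198]
Step 10: x=[8.0377] v=[-4.9701]
Step 11: x=[7.5358] v=[-5.0187]
Step 12: x=[7.0393] v=[-4.9647]
Step 13: x=[6.5584] v=[-4.8091]
Step 14: x=[6.1029] v=[-4.5551]
Step 15: x=[5.6821] v=[-4.2080]
Step 16: x=[5.3046] v=[-3.7748]
Step 17: x=[4.9782] v=[-3.2644]
Step 18: x=[4.7095] v=[-2.6872]
Step 19: x=[4.5040] v=[-2.0551]
Step 20: x=[4.3659] v=[-1.3809]
Step 21: x=[4.2981] v=[-0.6785]
Step 22: x=[4.3019] v=[0.0378]
First v>=0 after going negative at step 22, time=2.2000

Answer: 2.2000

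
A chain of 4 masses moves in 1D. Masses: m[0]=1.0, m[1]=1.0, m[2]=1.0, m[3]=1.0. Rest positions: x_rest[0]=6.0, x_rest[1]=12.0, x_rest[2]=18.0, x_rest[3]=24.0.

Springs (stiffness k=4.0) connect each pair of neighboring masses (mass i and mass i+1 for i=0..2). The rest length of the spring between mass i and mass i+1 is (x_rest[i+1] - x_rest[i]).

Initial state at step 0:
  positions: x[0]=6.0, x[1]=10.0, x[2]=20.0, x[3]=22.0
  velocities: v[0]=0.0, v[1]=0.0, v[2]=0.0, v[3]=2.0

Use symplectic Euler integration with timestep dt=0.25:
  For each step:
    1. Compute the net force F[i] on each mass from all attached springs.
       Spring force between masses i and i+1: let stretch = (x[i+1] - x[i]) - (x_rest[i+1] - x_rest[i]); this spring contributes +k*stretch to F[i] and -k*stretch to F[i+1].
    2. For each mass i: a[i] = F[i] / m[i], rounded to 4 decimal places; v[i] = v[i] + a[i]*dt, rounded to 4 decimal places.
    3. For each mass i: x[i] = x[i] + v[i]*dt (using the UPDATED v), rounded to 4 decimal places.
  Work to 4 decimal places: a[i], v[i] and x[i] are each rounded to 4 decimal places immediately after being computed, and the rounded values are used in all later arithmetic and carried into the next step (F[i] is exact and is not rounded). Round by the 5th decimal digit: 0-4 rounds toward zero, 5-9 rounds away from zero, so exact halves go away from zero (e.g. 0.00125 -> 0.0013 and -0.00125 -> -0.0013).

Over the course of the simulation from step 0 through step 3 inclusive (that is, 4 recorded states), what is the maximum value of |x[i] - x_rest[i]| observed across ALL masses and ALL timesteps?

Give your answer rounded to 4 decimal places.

Answer: 2.8125

Derivation:
Step 0: x=[6.0000 10.0000 20.0000 22.0000] v=[0.0000 0.0000 0.0000 2.0000]
Step 1: x=[5.5000 11.5000 18.0000 23.5000] v=[-2.0000 6.0000 -8.0000 6.0000]
Step 2: x=[5.0000 13.1250 15.7500 25.1250] v=[-2.0000 6.5000 -9.0000 6.5000]
Step 3: x=[5.0313 13.3750 15.1875 25.9063] v=[0.1250 1.0000 -2.2500 3.1250]
Max displacement = 2.8125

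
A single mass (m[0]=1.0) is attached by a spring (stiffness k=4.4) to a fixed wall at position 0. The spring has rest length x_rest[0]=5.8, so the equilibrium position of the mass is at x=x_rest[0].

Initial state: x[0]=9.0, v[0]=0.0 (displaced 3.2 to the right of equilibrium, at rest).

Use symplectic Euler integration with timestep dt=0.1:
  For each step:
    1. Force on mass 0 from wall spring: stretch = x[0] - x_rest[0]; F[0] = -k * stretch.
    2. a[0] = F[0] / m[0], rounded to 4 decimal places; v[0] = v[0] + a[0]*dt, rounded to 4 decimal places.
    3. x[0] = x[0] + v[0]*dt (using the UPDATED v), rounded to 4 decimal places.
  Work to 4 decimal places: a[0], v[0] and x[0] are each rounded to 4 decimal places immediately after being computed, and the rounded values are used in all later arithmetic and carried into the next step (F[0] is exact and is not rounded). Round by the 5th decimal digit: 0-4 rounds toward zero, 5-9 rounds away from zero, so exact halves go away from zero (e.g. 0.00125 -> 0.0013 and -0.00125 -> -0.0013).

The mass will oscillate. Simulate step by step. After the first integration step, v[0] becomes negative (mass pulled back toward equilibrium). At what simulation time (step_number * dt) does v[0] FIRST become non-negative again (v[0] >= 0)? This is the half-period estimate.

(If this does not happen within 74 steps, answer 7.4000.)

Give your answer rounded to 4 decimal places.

Answer: 1.5000

Derivation:
Step 0: x=[9.0000] v=[0.0000]
Step 1: x=[8.8592] v=[-1.4080]
Step 2: x=[8.5838] v=[-2.7541]
Step 3: x=[8.1859] v=[-3.9790]
Step 4: x=[7.6830] v=[-5.0288]
Step 5: x=[7.0973] v=[-5.8573]
Step 6: x=[6.4545] v=[-6.4281]
Step 7: x=[5.7829] v=[-6.7161]
Step 8: x=[5.1120] v=[-6.7086]
Step 9: x=[4.4714] v=[-6.4059]
Step 10: x=[3.8893] v=[-5.8213]
Step 11: x=[3.3912] v=[-4.9806]
Step 12: x=[2.9991] v=[-3.9207]
Step 13: x=[2.7303] v=[-2.6883]
Step 14: x=[2.5965] v=[-1.3376]
Step 15: x=[2.6037] v=[0.0719]
First v>=0 after going negative at step 15, time=1.5000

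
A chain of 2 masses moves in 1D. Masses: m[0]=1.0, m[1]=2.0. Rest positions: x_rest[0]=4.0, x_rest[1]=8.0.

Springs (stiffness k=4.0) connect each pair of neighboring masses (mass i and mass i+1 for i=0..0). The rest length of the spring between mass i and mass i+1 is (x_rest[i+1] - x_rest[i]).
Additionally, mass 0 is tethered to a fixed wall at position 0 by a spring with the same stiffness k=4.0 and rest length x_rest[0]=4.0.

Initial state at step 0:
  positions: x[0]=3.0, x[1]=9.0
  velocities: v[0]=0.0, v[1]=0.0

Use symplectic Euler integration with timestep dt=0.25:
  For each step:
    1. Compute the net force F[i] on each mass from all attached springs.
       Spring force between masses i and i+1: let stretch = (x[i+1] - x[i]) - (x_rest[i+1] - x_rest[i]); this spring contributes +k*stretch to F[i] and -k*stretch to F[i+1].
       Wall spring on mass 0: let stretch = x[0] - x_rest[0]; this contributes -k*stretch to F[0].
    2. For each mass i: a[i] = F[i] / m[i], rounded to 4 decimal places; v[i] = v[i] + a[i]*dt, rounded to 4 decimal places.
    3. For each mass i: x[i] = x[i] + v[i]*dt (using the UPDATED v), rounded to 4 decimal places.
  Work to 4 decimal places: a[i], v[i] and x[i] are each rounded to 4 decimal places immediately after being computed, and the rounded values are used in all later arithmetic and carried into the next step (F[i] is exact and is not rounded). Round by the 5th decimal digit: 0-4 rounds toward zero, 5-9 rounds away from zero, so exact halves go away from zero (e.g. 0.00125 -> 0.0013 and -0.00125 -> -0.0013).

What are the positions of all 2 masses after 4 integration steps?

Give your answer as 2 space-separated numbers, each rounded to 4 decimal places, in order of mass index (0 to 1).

Answer: 5.5449 7.9229

Derivation:
Step 0: x=[3.0000 9.0000] v=[0.0000 0.0000]
Step 1: x=[3.7500 8.7500] v=[3.0000 -1.0000]
Step 2: x=[4.8125 8.3750] v=[4.2500 -1.5000]
Step 3: x=[5.5625 8.0547] v=[3.0000 -1.2813]
Step 4: x=[5.5449 7.9229] v=[-0.0703 -0.5274]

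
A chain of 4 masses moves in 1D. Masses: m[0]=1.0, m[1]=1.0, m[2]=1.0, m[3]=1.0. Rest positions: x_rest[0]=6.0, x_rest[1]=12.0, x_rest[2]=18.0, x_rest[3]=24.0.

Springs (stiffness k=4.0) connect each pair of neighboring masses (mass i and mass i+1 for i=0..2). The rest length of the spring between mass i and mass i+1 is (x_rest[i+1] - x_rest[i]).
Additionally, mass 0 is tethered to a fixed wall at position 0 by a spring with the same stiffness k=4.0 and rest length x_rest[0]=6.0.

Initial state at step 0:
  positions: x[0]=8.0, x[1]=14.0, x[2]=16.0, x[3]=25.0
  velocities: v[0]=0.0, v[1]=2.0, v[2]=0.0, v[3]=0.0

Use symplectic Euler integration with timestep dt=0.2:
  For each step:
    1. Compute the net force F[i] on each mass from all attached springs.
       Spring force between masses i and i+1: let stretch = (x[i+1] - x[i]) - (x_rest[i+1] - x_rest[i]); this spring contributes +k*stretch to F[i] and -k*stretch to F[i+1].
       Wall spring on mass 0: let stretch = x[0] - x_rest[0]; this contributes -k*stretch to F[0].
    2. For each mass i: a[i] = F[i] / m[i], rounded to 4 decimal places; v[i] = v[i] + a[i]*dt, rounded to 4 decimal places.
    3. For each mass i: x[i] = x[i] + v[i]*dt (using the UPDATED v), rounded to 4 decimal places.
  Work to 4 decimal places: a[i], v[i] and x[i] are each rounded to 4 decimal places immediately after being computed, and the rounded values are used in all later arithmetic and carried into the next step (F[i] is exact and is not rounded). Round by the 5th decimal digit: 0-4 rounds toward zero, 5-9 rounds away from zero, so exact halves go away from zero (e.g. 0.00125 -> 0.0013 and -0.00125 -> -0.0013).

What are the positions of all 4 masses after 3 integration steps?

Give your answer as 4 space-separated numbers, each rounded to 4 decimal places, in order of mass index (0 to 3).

Answer: 6.3483 12.3809 20.5133 23.2833

Derivation:
Step 0: x=[8.0000 14.0000 16.0000 25.0000] v=[0.0000 2.0000 0.0000 0.0000]
Step 1: x=[7.6800 13.7600 17.1200 24.5200] v=[-1.6000 -1.2000 5.6000 -2.4000]
Step 2: x=[7.1040 13.0848 18.8864 23.8160] v=[-2.8800 -3.3760 8.8320 -3.5200]
Step 3: x=[6.3483 12.3809 20.5133 23.2833] v=[-3.7786 -3.5194 8.1344 -2.6637]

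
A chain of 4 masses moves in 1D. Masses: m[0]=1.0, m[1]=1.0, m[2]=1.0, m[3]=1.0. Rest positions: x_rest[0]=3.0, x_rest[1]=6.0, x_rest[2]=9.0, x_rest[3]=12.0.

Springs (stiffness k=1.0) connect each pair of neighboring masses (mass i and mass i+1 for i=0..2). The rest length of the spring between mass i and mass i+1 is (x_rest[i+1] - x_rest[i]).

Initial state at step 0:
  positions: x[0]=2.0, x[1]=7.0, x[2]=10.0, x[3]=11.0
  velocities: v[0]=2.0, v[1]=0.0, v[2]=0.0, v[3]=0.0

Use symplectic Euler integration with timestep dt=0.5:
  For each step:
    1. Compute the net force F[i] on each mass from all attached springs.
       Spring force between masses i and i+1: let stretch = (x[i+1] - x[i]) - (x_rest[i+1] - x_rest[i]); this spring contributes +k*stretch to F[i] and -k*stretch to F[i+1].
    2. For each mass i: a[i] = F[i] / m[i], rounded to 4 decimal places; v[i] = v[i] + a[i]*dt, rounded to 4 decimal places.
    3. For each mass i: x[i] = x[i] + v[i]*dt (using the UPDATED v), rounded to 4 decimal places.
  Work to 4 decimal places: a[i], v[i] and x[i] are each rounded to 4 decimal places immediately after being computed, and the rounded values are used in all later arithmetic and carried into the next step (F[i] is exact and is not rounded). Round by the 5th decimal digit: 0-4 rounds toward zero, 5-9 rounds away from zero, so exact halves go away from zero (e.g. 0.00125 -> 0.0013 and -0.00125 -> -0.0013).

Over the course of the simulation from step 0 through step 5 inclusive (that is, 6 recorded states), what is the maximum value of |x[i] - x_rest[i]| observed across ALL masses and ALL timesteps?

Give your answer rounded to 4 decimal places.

Answer: 3.2344

Derivation:
Step 0: x=[2.0000 7.0000 10.0000 11.0000] v=[2.0000 0.0000 0.0000 0.0000]
Step 1: x=[3.5000 6.5000 9.5000 11.5000] v=[3.0000 -1.0000 -1.0000 1.0000]
Step 2: x=[5.0000 6.0000 8.7500 12.2500] v=[3.0000 -1.0000 -1.5000 1.5000]
Step 3: x=[6.0000 5.9375 8.1875 12.8750] v=[2.0000 -0.1250 -1.1250 1.2500]
Step 4: x=[6.2344 6.4532 8.2344 13.0782] v=[0.4688 1.0313 0.0938 0.4063]
Step 5: x=[5.7735 7.3595 9.0470 12.8204] v=[-0.9218 1.8125 1.6251 -0.5156]
Max displacement = 3.2344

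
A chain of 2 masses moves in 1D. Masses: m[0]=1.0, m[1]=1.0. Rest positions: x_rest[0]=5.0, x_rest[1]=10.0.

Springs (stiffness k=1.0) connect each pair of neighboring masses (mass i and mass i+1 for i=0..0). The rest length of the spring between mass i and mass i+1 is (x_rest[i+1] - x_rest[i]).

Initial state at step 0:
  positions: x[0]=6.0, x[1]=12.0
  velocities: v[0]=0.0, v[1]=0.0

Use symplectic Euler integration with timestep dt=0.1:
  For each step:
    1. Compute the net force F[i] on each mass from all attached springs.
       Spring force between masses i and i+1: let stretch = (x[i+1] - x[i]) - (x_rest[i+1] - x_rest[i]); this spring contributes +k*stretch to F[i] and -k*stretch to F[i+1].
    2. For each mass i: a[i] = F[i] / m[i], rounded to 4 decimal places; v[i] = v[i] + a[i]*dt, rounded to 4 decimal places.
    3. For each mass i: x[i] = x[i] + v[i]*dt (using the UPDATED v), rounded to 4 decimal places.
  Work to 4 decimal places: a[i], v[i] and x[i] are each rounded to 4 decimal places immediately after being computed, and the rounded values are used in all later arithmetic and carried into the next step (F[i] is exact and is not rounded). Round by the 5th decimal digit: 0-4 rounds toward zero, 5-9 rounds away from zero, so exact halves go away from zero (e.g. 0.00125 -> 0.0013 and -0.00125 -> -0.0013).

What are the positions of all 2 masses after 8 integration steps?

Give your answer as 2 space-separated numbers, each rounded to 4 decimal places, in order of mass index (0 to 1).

Answer: 6.3198 11.6802

Derivation:
Step 0: x=[6.0000 12.0000] v=[0.0000 0.0000]
Step 1: x=[6.0100 11.9900] v=[0.1000 -0.1000]
Step 2: x=[6.0298 11.9702] v=[0.1980 -0.1980]
Step 3: x=[6.0590 11.9410] v=[0.2920 -0.2920]
Step 4: x=[6.0970 11.9030] v=[0.3802 -0.3802]
Step 5: x=[6.1431 11.8569] v=[0.4608 -0.4608]
Step 6: x=[6.1963 11.8037] v=[0.5322 -0.5322]
Step 7: x=[6.2556 11.7444] v=[0.5929 -0.5929]
Step 8: x=[6.3198 11.6802] v=[0.6418 -0.6418]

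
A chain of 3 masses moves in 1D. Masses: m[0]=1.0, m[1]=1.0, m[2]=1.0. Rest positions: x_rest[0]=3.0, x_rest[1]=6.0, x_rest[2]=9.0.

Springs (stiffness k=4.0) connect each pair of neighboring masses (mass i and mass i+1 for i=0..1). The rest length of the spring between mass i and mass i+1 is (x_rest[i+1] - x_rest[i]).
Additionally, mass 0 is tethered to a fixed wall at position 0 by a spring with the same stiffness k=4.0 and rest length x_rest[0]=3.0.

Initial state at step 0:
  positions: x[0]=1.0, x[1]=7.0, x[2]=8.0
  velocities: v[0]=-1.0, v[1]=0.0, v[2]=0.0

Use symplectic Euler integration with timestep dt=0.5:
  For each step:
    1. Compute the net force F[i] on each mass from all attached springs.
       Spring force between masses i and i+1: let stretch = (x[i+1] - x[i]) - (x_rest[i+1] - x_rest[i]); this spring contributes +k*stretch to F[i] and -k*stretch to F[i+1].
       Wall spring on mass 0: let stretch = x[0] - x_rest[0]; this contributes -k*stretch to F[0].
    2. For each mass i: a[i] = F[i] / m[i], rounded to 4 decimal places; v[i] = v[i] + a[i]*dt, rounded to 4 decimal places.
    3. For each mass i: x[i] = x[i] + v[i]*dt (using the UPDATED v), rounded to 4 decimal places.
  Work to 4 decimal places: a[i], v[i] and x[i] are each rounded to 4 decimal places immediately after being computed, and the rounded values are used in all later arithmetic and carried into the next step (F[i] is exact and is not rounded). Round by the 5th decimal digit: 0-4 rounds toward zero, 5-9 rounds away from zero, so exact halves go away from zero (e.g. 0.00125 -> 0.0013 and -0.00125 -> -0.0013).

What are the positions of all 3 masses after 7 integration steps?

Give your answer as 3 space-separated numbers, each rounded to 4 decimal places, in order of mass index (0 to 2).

Step 0: x=[1.0000 7.0000 8.0000] v=[-1.0000 0.0000 0.0000]
Step 1: x=[5.5000 2.0000 10.0000] v=[9.0000 -10.0000 4.0000]
Step 2: x=[1.0000 8.5000 7.0000] v=[-9.0000 13.0000 -6.0000]
Step 3: x=[3.0000 6.0000 8.5000] v=[4.0000 -5.0000 3.0000]
Step 4: x=[5.0000 3.0000 10.5000] v=[4.0000 -6.0000 4.0000]
Step 5: x=[0.0000 9.5000 8.0000] v=[-10.0000 13.0000 -5.0000]
Step 6: x=[4.5000 5.0000 10.0000] v=[9.0000 -9.0000 4.0000]
Step 7: x=[5.0000 5.0000 10.0000] v=[1.0000 0.0000 0.0000]

Answer: 5.0000 5.0000 10.0000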